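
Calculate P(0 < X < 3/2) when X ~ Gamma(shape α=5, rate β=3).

P(0 < X < 3/2) = ∫_{0}^{3/2} f(x) dx
where f(x) = \frac{81 x^{4} e^{- 3 x}}{8}
= 1 - \frac{6131}{128 e^{\frac{9}{2}}}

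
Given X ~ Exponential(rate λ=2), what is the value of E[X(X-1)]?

E[X(X-1)] = E[X² - X] = E[X²] - E[X]
E[X] = \frac{1}{2}
E[X²] = Var(X) + (E[X])² = \frac{1}{4} + (\frac{1}{2})² = \frac{1}{2}
E[X(X-1)] = \frac{1}{2} - \frac{1}{2} = 0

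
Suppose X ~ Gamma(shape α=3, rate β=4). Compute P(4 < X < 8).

P(4 < X < 8) = ∫_{4}^{8} f(x) dx
where f(x) = 32 x^{2} e^{- 4 x}
= \frac{5 \left(-109 + 29 e^{16}\right)}{e^{32}}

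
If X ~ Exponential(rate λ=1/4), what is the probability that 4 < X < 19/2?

P(4 < X < 19/2) = ∫_{4}^{19/2} f(x) dx
where f(x) = \frac{e^{- \frac{x}{4}}}{4}
= - \frac{1}{e^{\frac{19}{8}}} + e^{-1}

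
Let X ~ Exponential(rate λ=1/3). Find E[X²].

Using the identity E[X²] = Var(X) + (E[X])²:
E[X] = 3
Var(X) = 9
E[X²] = 9 + (3)²
= 18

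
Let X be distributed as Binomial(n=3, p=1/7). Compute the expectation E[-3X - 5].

For X ~ Binomial(n=3, p=1/7):
E[X] = \frac{3}{7}
E[-3X - 5] = -3 × E[X] - 5 = - \frac{44}{7}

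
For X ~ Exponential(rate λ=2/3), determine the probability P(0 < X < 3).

P(0 < X < 3) = ∫_{0}^{3} f(x) dx
where f(x) = \frac{2 e^{- \frac{2 x}{3}}}{3}
= 1 - e^{-2}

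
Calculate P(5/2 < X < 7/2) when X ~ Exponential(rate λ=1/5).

P(5/2 < X < 7/2) = ∫_{5/2}^{7/2} f(x) dx
where f(x) = \frac{e^{- \frac{x}{5}}}{5}
= - \frac{1}{e^{\frac{7}{10}}} + e^{- \frac{1}{2}}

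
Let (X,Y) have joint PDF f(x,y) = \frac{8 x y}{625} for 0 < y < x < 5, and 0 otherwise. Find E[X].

f_X(x) = ∫_0^x \frac{8 x y}{625} dy = \frac{4 x^{3}}{625}
E[X] = ∫_0^5 x × (\frac{4 x^{3}}{625}) dx = 4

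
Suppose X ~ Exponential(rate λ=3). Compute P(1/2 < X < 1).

P(1/2 < X < 1) = ∫_{1/2}^{1} f(x) dx
where f(x) = 3 e^{- 3 x}
= - \frac{1}{e^{3}} + e^{- \frac{3}{2}}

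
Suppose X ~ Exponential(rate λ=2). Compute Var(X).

For X ~ Exponential(rate λ=2):
Var(X) = \frac{1}{4}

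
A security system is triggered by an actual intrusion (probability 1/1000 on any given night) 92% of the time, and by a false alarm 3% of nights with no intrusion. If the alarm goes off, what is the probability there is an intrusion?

Let D = the rare event, + = positive/flagged.
P(D) = 1/1000
P(+|D) = 92/100 = 23/25
P(+|D') = 3/100
P(+) = P(+|D)P(D) + P(+|D')P(D')
     = \frac{23}{25} × \frac{1}{1000} + \frac{3}{100} × \frac{999}{1000}
     = \frac{3089}{100000}
P(D|+) = P(+|D)P(D)/P(+) = \frac{92}{3089}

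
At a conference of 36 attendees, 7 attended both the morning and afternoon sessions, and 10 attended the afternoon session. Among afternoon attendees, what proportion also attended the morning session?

P(A ∩ B) = 7/36
P(B) = 10/36 = 5/18
P(A|B) = P(A ∩ B) / P(B) = (7/36) / (5/18) = 7/10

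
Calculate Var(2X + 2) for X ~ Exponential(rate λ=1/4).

For X ~ Exponential(rate λ=1/4):
Var(X) = 16
Var(2X + 2) = (2)² × Var(X) = 4 × 16 = 64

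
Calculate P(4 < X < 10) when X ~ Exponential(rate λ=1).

P(4 < X < 10) = ∫_{4}^{10} f(x) dx
where f(x) = e^{- x}
= - \frac{1 - e^{6}}{e^{10}}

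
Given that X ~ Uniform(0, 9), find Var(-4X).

For X ~ Uniform(0, 9):
Var(X) = \frac{27}{4}
Var(-4X) = (-4)² × Var(X) = 16 × \frac{27}{4} = 108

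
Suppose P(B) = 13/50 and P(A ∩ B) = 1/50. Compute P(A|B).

P(A|B) = P(A ∩ B) / P(B)
= (1/50) / (13/50)
= 1/13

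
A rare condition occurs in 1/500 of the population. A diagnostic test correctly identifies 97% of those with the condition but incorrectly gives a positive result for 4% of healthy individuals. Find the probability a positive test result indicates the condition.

Let D = the rare event, + = positive/flagged.
P(D) = 1/500
P(+|D) = 97/100
P(+|D') = 4/100 = 1/25
P(+) = P(+|D)P(D) + P(+|D')P(D')
     = \frac{97}{100} × \frac{1}{500} + \frac{1}{25} × \frac{499}{500}
     = \frac{2093}{50000}
P(D|+) = P(+|D)P(D)/P(+) = \frac{97}{2093}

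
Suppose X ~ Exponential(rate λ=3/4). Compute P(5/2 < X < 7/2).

P(5/2 < X < 7/2) = ∫_{5/2}^{7/2} f(x) dx
where f(x) = \frac{3 e^{- \frac{3 x}{4}}}{4}
= - \frac{1 - e^{\frac{3}{4}}}{e^{\frac{21}{8}}}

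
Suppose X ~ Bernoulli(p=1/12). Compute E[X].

For X ~ Bernoulli(p=1/12), the expected value is:
E[X] = \frac{1}{12}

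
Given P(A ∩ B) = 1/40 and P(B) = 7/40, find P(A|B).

P(A|B) = P(A ∩ B) / P(B)
= (1/40) / (7/40)
= 1/7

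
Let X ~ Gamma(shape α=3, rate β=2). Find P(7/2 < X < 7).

P(7/2 < X < 7) = ∫_{7/2}^{7} f(x) dx
where f(x) = 4 x^{2} e^{- 2 x}
= \frac{-226 + 65 e^{7}}{2 e^{14}}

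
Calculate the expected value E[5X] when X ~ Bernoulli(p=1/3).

For X ~ Bernoulli(p=1/3):
E[X] = \frac{1}{3}
E[5X] = 5 × E[X] + 0 = \frac{5}{3}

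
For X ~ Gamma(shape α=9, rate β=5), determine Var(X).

For X ~ Gamma(shape α=9, rate β=5):
Var(X) = \frac{9}{25}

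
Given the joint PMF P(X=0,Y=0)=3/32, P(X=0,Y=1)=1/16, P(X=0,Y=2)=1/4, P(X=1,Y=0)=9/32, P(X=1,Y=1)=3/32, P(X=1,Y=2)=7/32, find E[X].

First find marginal of X:
P(X=0) = 13/32
P(X=1) = 19/32
E[X] = 0 × 13/32 + 1 × 19/32 = 19/32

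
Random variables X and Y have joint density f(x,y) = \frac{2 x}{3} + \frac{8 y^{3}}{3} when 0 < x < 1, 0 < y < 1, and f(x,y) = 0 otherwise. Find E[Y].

E[Y] = ∫_0^1 ∫_0^1 y × f(x,y) dx dy
= \frac{7}{10}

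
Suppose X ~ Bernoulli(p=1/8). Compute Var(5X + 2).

For X ~ Bernoulli(p=1/8):
Var(X) = \frac{7}{64}
Var(5X + 2) = (5)² × Var(X) = 25 × \frac{7}{64} = \frac{175}{64}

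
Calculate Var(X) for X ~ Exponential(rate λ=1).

For X ~ Exponential(rate λ=1):
Var(X) = 1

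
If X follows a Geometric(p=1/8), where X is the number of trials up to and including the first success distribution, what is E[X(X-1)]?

E[X(X-1)] = E[X² - X] = E[X²] - E[X]
E[X] = 8
E[X²] = Var(X) + (E[X])² = 56 + (8)² = 120
E[X(X-1)] = 120 - 8 = 112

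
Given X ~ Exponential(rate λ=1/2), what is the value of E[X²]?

Using the identity E[X²] = Var(X) + (E[X])²:
E[X] = 2
Var(X) = 4
E[X²] = 4 + (2)²
= 8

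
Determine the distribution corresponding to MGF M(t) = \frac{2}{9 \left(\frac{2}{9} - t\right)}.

The MGF M(t) = \frac{2}{9 \left(\frac{2}{9} - t\right)} is the standard form for the Exponential distribution.
Comparing with the known MGF formula identifies: Exponential(rate λ=2/9)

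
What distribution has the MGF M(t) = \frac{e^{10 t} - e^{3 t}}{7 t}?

The MGF M(t) = \frac{e^{10 t} - e^{3 t}}{7 t} is the standard form for the Uniform distribution.
Comparing with the known MGF formula identifies: Uniform(3, 10)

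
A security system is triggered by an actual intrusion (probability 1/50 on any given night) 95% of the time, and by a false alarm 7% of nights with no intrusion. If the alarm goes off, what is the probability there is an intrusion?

Let D = the rare event, + = positive/flagged.
P(D) = 1/50
P(+|D) = 95/100 = 19/20
P(+|D') = 7/100
P(+) = P(+|D)P(D) + P(+|D')P(D')
     = \frac{19}{20} × \frac{1}{50} + \frac{7}{100} × \frac{49}{50}
     = \frac{219}{2500}
P(D|+) = P(+|D)P(D)/P(+) = \frac{95}{438}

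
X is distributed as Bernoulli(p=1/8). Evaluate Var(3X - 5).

For X ~ Bernoulli(p=1/8):
Var(X) = \frac{7}{64}
Var(3X - 5) = (3)² × Var(X) = 9 × \frac{7}{64} = \frac{63}{64}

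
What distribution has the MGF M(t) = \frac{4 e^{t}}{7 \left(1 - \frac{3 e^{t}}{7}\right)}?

The MGF M(t) = \frac{4 e^{t}}{7 \left(1 - \frac{3 e^{t}}{7}\right)} is the standard form for the Geometric distribution.
Comparing with the known MGF formula identifies: Geometric(p=4/7), X = trial number of first success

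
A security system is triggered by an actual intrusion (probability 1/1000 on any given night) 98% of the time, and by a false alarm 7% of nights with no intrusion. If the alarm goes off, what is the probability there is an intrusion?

Let D = the rare event, + = positive/flagged.
P(D) = 1/1000
P(+|D) = 98/100 = 49/50
P(+|D') = 7/100
P(+) = P(+|D)P(D) + P(+|D')P(D')
     = \frac{49}{50} × \frac{1}{1000} + \frac{7}{100} × \frac{999}{1000}
     = \frac{7091}{100000}
P(D|+) = P(+|D)P(D)/P(+) = \frac{14}{1013}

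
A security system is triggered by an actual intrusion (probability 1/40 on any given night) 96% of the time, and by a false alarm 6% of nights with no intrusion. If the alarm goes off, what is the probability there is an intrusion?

Let D = the rare event, + = positive/flagged.
P(D) = 1/40
P(+|D) = 96/100 = 24/25
P(+|D') = 6/100 = 3/50
P(+) = P(+|D)P(D) + P(+|D')P(D')
     = \frac{24}{25} × \frac{1}{40} + \frac{3}{50} × \frac{39}{40}
     = \frac{33}{400}
P(D|+) = P(+|D)P(D)/P(+) = \frac{16}{55}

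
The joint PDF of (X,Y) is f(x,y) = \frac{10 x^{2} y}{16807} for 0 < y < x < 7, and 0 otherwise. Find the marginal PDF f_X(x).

f_X(x) = ∫_0^x \frac{10 x^{2} y}{16807} dy = \frac{5 x^{4}}{16807}
for 0 < x < 7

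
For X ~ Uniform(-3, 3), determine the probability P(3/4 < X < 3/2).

P(3/4 < X < 3/2) = ∫_{3/4}^{3/2} f(x) dx
where f(x) = \frac{1}{6}
= \frac{1}{8}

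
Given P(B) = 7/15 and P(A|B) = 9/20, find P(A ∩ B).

By definition, P(A|B) = P(A ∩ B) / P(B)
So P(A ∩ B) = P(A|B) × P(B)
= 9/20 × 7/15
= 21/100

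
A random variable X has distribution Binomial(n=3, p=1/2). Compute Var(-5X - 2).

For X ~ Binomial(n=3, p=1/2):
Var(X) = \frac{3}{4}
Var(-5X - 2) = (-5)² × Var(X) = 25 × \frac{3}{4} = \frac{75}{4}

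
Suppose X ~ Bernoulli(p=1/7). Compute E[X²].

Using the identity E[X²] = Var(X) + (E[X])²:
E[X] = \frac{1}{7}
Var(X) = \frac{6}{49}
E[X²] = \frac{6}{49} + (\frac{1}{7})²
= \frac{1}{7}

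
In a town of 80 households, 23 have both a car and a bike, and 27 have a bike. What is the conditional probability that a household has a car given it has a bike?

P(A ∩ B) = 23/80
P(B) = 27/80
P(A|B) = P(A ∩ B) / P(B) = (23/80) / (27/80) = 23/27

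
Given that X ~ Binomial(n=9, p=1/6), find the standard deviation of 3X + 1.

For X ~ Binomial(n=9, p=1/6):
Var(X) = \frac{5}{4}
SD(X) = √(Var(X)) = √(\frac{5}{4}) = \frac{\sqrt{5}}{2}
SD(3X + 1) = |3| × SD(X) = 3 × \frac{\sqrt{5}}{2} = \frac{3 \sqrt{5}}{2}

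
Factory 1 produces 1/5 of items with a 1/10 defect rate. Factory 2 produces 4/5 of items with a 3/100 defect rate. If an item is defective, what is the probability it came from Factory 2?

Using Bayes' theorem:
P(F1) = 1/5, P(D|F1) = 1/10
P(F2) = 4/5, P(D|F2) = 3/100
P(D) = P(D|F1)P(F1) + P(D|F2)P(F2)
     = \frac{11}{250}
P(F2|D) = P(D|F2)P(F2) / P(D)
= \frac{6}{11}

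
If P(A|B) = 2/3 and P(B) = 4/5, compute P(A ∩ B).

By definition, P(A|B) = P(A ∩ B) / P(B)
So P(A ∩ B) = P(A|B) × P(B)
= 2/3 × 4/5
= 8/15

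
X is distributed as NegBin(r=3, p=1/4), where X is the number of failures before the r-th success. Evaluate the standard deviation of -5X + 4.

For X ~ NegBin(r=3, p=1/4), where X is the number of failures before the r-th success:
Var(X) = 36
SD(X) = √(Var(X)) = √(36) = 6
SD(-5X + 4) = |-5| × SD(X) = 5 × 6 = 30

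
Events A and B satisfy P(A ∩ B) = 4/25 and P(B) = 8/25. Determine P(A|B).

P(A|B) = P(A ∩ B) / P(B)
= (4/25) / (8/25)
= 1/2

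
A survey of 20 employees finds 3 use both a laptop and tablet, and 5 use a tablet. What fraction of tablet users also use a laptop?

P(A ∩ B) = 3/20
P(B) = 5/20 = 1/4
P(A|B) = P(A ∩ B) / P(B) = (3/20) / (1/4) = 3/5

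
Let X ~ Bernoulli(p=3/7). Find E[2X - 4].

For X ~ Bernoulli(p=3/7):
E[X] = \frac{3}{7}
E[2X - 4] = 2 × E[X] - 4 = - \frac{22}{7}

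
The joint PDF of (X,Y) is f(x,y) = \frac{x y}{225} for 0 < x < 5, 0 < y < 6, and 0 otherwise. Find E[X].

f_X(x) = ∫_0^6 \frac{x y}{225} dy = \frac{2 x}{25}
E[X] = ∫_0^5 x × (\frac{2 x}{25}) dx = \frac{10}{3}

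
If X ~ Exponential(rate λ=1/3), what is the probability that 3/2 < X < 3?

P(3/2 < X < 3) = ∫_{3/2}^{3} f(x) dx
where f(x) = \frac{e^{- \frac{x}{3}}}{3}
= - \frac{1}{e} + e^{- \frac{1}{2}}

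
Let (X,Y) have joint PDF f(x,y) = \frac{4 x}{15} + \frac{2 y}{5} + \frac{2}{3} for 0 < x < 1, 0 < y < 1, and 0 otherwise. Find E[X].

E[X] = ∫_0^1 ∫_0^1 x × f(x,y) dy dx
= ∫_0^1 ∫_0^1 x × (\frac{4 x}{15} + \frac{2 y}{5} + \frac{2}{3}) dy dx
= \frac{47}{90}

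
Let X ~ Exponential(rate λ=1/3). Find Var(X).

For X ~ Exponential(rate λ=1/3):
Var(X) = 9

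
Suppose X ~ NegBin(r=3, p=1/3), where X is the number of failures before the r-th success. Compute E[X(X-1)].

E[X(X-1)] = E[X² - X] = E[X²] - E[X]
E[X] = 6
E[X²] = Var(X) + (E[X])² = 18 + (6)² = 54
E[X(X-1)] = 54 - 6 = 48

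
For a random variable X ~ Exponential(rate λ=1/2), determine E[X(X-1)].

E[X(X-1)] = E[X² - X] = E[X²] - E[X]
E[X] = 2
E[X²] = Var(X) + (E[X])² = 4 + (2)² = 8
E[X(X-1)] = 8 - 2 = 6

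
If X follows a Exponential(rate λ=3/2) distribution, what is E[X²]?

Using the identity E[X²] = Var(X) + (E[X])²:
E[X] = \frac{2}{3}
Var(X) = \frac{4}{9}
E[X²] = \frac{4}{9} + (\frac{2}{3})²
= \frac{8}{9}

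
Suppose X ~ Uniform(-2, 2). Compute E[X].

For X ~ Uniform(-2, 2), the expected value is:
E[X] = 0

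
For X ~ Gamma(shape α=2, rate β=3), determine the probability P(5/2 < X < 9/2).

P(5/2 < X < 9/2) = ∫_{5/2}^{9/2} f(x) dx
where f(x) = 9 x e^{- 3 x}
= \frac{-29 + 17 e^{6}}{2 e^{\frac{27}{2}}}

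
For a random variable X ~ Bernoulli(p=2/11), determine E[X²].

Using the identity E[X²] = Var(X) + (E[X])²:
E[X] = \frac{2}{11}
Var(X) = \frac{18}{121}
E[X²] = \frac{18}{121} + (\frac{2}{11})²
= \frac{2}{11}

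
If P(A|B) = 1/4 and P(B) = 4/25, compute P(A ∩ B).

By definition, P(A|B) = P(A ∩ B) / P(B)
So P(A ∩ B) = P(A|B) × P(B)
= 1/4 × 4/25
= 1/25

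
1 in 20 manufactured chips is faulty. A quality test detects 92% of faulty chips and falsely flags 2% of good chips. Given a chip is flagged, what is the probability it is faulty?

Let D = the rare event, + = positive/flagged.
P(D) = 1/20
P(+|D) = 92/100 = 23/25
P(+|D') = 2/100 = 1/50
P(+) = P(+|D)P(D) + P(+|D')P(D')
     = \frac{23}{25} × \frac{1}{20} + \frac{1}{50} × \frac{19}{20}
     = \frac{13}{200}
P(D|+) = P(+|D)P(D)/P(+) = \frac{46}{65}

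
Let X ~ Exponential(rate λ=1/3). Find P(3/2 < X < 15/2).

P(3/2 < X < 15/2) = ∫_{3/2}^{15/2} f(x) dx
where f(x) = \frac{e^{- \frac{x}{3}}}{3}
= - \frac{1 - e^{2}}{e^{\frac{5}{2}}}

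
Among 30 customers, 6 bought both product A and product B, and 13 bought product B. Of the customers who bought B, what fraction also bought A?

P(A ∩ B) = 6/30 = 1/5
P(B) = 13/30
P(A|B) = P(A ∩ B) / P(B) = (1/5) / (13/30) = 6/13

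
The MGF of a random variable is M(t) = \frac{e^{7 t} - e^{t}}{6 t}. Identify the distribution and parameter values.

The MGF M(t) = \frac{e^{7 t} - e^{t}}{6 t} is the standard form for the Uniform distribution.
Comparing with the known MGF formula identifies: Uniform(1, 7)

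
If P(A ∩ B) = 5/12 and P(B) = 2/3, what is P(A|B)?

P(A|B) = P(A ∩ B) / P(B)
= (5/12) / (2/3)
= 5/8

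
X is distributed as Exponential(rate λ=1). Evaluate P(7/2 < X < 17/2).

P(7/2 < X < 17/2) = ∫_{7/2}^{17/2} f(x) dx
where f(x) = e^{- x}
= - \frac{1 - e^{5}}{e^{\frac{17}{2}}}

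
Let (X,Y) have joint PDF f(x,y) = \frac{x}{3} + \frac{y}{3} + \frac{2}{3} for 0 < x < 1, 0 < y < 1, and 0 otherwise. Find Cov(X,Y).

E[XY] = ∫∫ xy × f(x,y) dx dy = \frac{5}{18}
E[X] = \frac{19}{36}
E[Y] = \frac{19}{36}
Cov(X,Y) = E[XY] - E[X]E[Y] = - \frac{1}{1296}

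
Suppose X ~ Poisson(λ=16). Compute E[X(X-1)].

E[X(X-1)] = E[X² - X] = E[X²] - E[X]
E[X] = 16
E[X²] = Var(X) + (E[X])² = 16 + (16)² = 272
E[X(X-1)] = 272 - 16 = 256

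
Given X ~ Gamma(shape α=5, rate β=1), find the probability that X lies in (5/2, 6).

P(5/2 < X < 6) = ∫_{5/2}^{6} f(x) dx
where f(x) = \frac{x^{4} e^{- x}}{24}
= - \frac{115}{e^{6}} + \frac{4169}{384 e^{\frac{5}{2}}}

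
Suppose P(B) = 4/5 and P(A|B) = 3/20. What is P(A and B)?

By definition, P(A|B) = P(A ∩ B) / P(B)
So P(A ∩ B) = P(A|B) × P(B)
= 3/20 × 4/5
= 3/25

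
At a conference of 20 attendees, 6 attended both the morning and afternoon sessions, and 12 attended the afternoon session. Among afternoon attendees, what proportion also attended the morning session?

P(A ∩ B) = 6/20 = 3/10
P(B) = 12/20 = 3/5
P(A|B) = P(A ∩ B) / P(B) = (3/10) / (3/5) = 1/2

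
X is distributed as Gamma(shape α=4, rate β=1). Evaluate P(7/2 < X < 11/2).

P(7/2 < X < 11/2) = ∫_{7/2}^{11/2} f(x) dx
where f(x) = \frac{x^{3} e^{- x}}{6}
= \frac{-2369 + 853 e^{2}}{48 e^{\frac{11}{2}}}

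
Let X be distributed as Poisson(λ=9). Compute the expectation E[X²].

Using the identity E[X²] = Var(X) + (E[X])²:
E[X] = 9
Var(X) = 9
E[X²] = 9 + (9)²
= 90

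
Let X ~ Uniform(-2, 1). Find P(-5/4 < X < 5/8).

P(-5/4 < X < 5/8) = ∫_{-5/4}^{5/8} f(x) dx
where f(x) = \frac{1}{3}
= \frac{5}{8}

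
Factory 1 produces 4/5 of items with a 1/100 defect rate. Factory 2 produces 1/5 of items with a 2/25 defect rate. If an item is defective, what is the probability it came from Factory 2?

Using Bayes' theorem:
P(F1) = 4/5, P(D|F1) = 1/100
P(F2) = 1/5, P(D|F2) = 2/25
P(D) = P(D|F1)P(F1) + P(D|F2)P(F2)
     = \frac{3}{125}
P(F2|D) = P(D|F2)P(F2) / P(D)
= \frac{2}{3}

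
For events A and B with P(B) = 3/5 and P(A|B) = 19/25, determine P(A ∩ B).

By definition, P(A|B) = P(A ∩ B) / P(B)
So P(A ∩ B) = P(A|B) × P(B)
= 19/25 × 3/5
= 57/125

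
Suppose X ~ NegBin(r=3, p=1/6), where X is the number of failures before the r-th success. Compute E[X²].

Using the identity E[X²] = Var(X) + (E[X])²:
E[X] = 15
Var(X) = 90
E[X²] = 90 + (15)²
= 315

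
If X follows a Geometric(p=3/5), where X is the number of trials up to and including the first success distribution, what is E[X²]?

Using the identity E[X²] = Var(X) + (E[X])²:
E[X] = \frac{5}{3}
Var(X) = \frac{10}{9}
E[X²] = \frac{10}{9} + (\frac{5}{3})²
= \frac{35}{9}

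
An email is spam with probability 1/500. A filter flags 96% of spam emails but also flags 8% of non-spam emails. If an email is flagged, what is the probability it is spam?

Let D = the rare event, + = positive/flagged.
P(D) = 1/500
P(+|D) = 96/100 = 24/25
P(+|D') = 8/100 = 2/25
P(+) = P(+|D)P(D) + P(+|D')P(D')
     = \frac{24}{25} × \frac{1}{500} + \frac{2}{25} × \frac{499}{500}
     = \frac{511}{6250}
P(D|+) = P(+|D)P(D)/P(+) = \frac{12}{511}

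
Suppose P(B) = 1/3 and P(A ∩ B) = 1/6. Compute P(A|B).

P(A|B) = P(A ∩ B) / P(B)
= (1/6) / (1/3)
= 1/2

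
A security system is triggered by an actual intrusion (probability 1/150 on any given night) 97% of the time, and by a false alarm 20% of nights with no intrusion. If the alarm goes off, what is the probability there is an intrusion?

Let D = the rare event, + = positive/flagged.
P(D) = 1/150
P(+|D) = 97/100
P(+|D') = 20/100 = 1/5
P(+) = P(+|D)P(D) + P(+|D')P(D')
     = \frac{97}{100} × \frac{1}{150} + \frac{1}{5} × \frac{149}{150}
     = \frac{3077}{15000}
P(D|+) = P(+|D)P(D)/P(+) = \frac{97}{3077}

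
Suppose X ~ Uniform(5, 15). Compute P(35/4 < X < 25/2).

P(35/4 < X < 25/2) = ∫_{35/4}^{25/2} f(x) dx
where f(x) = \frac{1}{10}
= \frac{3}{8}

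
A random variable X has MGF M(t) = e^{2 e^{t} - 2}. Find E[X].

To find E[X], compute M^(1)(0):
M^(1)(t) = 2 e^{t} e^{2 e^{t} - 2}
M^(1)(0) = 2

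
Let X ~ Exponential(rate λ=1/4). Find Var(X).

For X ~ Exponential(rate λ=1/4):
Var(X) = 16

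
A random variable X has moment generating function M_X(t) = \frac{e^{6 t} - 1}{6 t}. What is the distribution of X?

The MGF M(t) = \frac{e^{6 t} - 1}{6 t} is the standard form for the Uniform distribution.
Comparing with the known MGF formula identifies: Uniform(0, 6)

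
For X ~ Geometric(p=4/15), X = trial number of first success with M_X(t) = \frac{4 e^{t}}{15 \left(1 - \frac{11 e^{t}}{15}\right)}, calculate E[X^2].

To find E[X^2], compute M^(2)(0):
M^(1)(t) = \frac{4 e^{t}}{15 \left(1 - \frac{11 e^{t}}{15}\right)} + \frac{44 e^{2 t}}{225 \left(1 - \frac{11 e^{t}}{15}\right)^{2}}
M^(2)(t) = \frac{4 e^{t}}{15 \left(1 - \frac{11 e^{t}}{15}\right)} + \frac{44 e^{2 t}}{75 \left(1 - \frac{11 e^{t}}{15}\right)^{2}} + \frac{968 e^{3 t}}{3375 \left(1 - \frac{11 e^{t}}{15}\right)^{3}}
M^(2)(0) = \frac{195}{8}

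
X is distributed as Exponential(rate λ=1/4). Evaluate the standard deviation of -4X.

For X ~ Exponential(rate λ=1/4):
Var(X) = 16
SD(X) = √(Var(X)) = √(16) = 4
SD(-4X) = |-4| × SD(X) = 4 × 4 = 16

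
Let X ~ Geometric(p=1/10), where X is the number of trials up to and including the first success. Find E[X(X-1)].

E[X(X-1)] = E[X² - X] = E[X²] - E[X]
E[X] = 10
E[X²] = Var(X) + (E[X])² = 90 + (10)² = 190
E[X(X-1)] = 190 - 10 = 180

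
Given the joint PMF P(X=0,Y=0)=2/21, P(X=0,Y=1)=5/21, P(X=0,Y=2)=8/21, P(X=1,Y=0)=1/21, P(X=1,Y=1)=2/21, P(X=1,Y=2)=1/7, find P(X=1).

P(X=1) = P(X=1,Y=0) + P(X=1,Y=1) + P(X=1,Y=2)
= 1/21 + 2/21 + 1/7
= 2/7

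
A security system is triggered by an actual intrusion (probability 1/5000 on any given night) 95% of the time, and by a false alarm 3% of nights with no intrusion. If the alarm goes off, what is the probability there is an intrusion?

Let D = the rare event, + = positive/flagged.
P(D) = 1/5000
P(+|D) = 95/100 = 19/20
P(+|D') = 3/100
P(+) = P(+|D)P(D) + P(+|D')P(D')
     = \frac{19}{20} × \frac{1}{5000} + \frac{3}{100} × \frac{4999}{5000}
     = \frac{3773}{125000}
P(D|+) = P(+|D)P(D)/P(+) = \frac{95}{15092}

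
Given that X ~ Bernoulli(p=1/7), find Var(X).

For X ~ Bernoulli(p=1/7):
Var(X) = \frac{6}{49}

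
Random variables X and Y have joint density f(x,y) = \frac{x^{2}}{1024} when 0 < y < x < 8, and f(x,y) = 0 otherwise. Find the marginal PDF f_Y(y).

f_Y(y) = ∫_y^8 \frac{x^{2}}{1024} dx = \frac{1}{6} - \frac{y^{3}}{3072}
for 0 < y < 8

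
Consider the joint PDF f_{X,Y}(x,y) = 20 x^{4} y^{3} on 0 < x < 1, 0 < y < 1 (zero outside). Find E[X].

E[X] = ∫_0^1 ∫_0^1 x × f(x,y) dy dx
= ∫_0^1 ∫_0^1 x × (20 x^{4} y^{3}) dy dx
= \frac{5}{6}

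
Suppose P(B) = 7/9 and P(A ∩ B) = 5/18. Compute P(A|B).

P(A|B) = P(A ∩ B) / P(B)
= (5/18) / (7/9)
= 5/14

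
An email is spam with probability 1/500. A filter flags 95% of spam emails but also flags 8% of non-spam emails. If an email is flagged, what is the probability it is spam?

Let D = the rare event, + = positive/flagged.
P(D) = 1/500
P(+|D) = 95/100 = 19/20
P(+|D') = 8/100 = 2/25
P(+) = P(+|D)P(D) + P(+|D')P(D')
     = \frac{19}{20} × \frac{1}{500} + \frac{2}{25} × \frac{499}{500}
     = \frac{4087}{50000}
P(D|+) = P(+|D)P(D)/P(+) = \frac{95}{4087}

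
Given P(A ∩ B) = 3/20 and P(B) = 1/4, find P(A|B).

P(A|B) = P(A ∩ B) / P(B)
= (3/20) / (1/4)
= 3/5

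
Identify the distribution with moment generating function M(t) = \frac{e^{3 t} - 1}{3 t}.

The MGF M(t) = \frac{e^{3 t} - 1}{3 t} is the standard form for the Uniform distribution.
Comparing with the known MGF formula identifies: Uniform(0, 3)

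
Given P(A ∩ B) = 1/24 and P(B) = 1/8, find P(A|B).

P(A|B) = P(A ∩ B) / P(B)
= (1/24) / (1/8)
= 1/3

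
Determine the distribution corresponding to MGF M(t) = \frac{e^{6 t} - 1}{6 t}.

The MGF M(t) = \frac{e^{6 t} - 1}{6 t} is the standard form for the Uniform distribution.
Comparing with the known MGF formula identifies: Uniform(0, 6)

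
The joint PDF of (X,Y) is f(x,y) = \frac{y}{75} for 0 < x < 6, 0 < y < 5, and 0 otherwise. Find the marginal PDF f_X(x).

f_X(x) = ∫_0^5 f(x,y) dy
= ∫_0^5 \frac{y}{75} dy
= \frac{1}{6} for 0 < x < 6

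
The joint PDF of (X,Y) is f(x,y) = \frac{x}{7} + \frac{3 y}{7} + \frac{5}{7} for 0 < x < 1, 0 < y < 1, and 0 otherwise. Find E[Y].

E[Y] = ∫_0^1 ∫_0^1 y × f(x,y) dx dy
= \frac{15}{28}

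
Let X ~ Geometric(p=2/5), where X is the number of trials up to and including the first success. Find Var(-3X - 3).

For X ~ Geometric(p=2/5), where X is the number of trials up to and including the first success:
Var(X) = \frac{15}{4}
Var(-3X - 3) = (-3)² × Var(X) = 9 × \frac{15}{4} = \frac{135}{4}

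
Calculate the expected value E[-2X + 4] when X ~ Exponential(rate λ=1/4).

For X ~ Exponential(rate λ=1/4):
E[X] = 4
E[-2X + 4] = -2 × E[X] + 4 = -4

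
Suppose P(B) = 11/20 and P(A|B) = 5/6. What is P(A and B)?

By definition, P(A|B) = P(A ∩ B) / P(B)
So P(A ∩ B) = P(A|B) × P(B)
= 5/6 × 11/20
= 11/24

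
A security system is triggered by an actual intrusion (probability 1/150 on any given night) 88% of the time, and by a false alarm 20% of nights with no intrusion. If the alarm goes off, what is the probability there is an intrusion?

Let D = the rare event, + = positive/flagged.
P(D) = 1/150
P(+|D) = 88/100 = 22/25
P(+|D') = 20/100 = 1/5
P(+) = P(+|D)P(D) + P(+|D')P(D')
     = \frac{22}{25} × \frac{1}{150} + \frac{1}{5} × \frac{149}{150}
     = \frac{767}{3750}
P(D|+) = P(+|D)P(D)/P(+) = \frac{22}{767}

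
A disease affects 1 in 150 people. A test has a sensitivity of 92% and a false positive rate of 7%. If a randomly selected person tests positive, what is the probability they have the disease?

Let D = the rare event, + = positive/flagged.
P(D) = 1/150
P(+|D) = 92/100 = 23/25
P(+|D') = 7/100
P(+) = P(+|D)P(D) + P(+|D')P(D')
     = \frac{23}{25} × \frac{1}{150} + \frac{7}{100} × \frac{149}{150}
     = \frac{227}{3000}
P(D|+) = P(+|D)P(D)/P(+) = \frac{92}{1135}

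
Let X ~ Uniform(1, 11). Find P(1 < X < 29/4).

P(1 < X < 29/4) = ∫_{1}^{29/4} f(x) dx
where f(x) = \frac{1}{10}
= \frac{5}{8}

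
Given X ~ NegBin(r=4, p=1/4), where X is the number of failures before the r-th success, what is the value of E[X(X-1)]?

E[X(X-1)] = E[X² - X] = E[X²] - E[X]
E[X] = 12
E[X²] = Var(X) + (E[X])² = 48 + (12)² = 192
E[X(X-1)] = 192 - 12 = 180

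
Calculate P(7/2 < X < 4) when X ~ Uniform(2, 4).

P(7/2 < X < 4) = ∫_{7/2}^{4} f(x) dx
where f(x) = \frac{1}{2}
= \frac{1}{4}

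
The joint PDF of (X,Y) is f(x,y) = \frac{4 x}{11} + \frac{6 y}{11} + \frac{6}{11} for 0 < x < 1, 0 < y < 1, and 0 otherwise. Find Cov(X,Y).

E[XY] = ∫∫ xy × f(x,y) dx dy = \frac{19}{66}
E[X] = \frac{35}{66}
E[Y] = \frac{6}{11}
Cov(X,Y) = E[XY] - E[X]E[Y] = - \frac{1}{726}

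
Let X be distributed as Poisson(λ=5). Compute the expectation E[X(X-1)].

E[X(X-1)] = E[X² - X] = E[X²] - E[X]
E[X] = 5
E[X²] = Var(X) + (E[X])² = 5 + (5)² = 30
E[X(X-1)] = 30 - 5 = 25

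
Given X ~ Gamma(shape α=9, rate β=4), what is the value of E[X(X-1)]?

E[X(X-1)] = E[X² - X] = E[X²] - E[X]
E[X] = \frac{9}{4}
E[X²] = Var(X) + (E[X])² = \frac{9}{16} + (\frac{9}{4})² = \frac{45}{8}
E[X(X-1)] = \frac{45}{8} - \frac{9}{4} = \frac{27}{8}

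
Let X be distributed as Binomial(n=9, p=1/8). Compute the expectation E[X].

For X ~ Binomial(n=9, p=1/8), the expected value is:
E[X] = \frac{9}{8}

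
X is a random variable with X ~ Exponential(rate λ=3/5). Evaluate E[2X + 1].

For X ~ Exponential(rate λ=3/5):
E[X] = \frac{5}{3}
E[2X + 1] = 2 × E[X] + 1 = \frac{13}{3}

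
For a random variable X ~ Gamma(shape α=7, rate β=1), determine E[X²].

Using the identity E[X²] = Var(X) + (E[X])²:
E[X] = 7
Var(X) = 7
E[X²] = 7 + (7)²
= 56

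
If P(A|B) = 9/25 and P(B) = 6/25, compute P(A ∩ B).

By definition, P(A|B) = P(A ∩ B) / P(B)
So P(A ∩ B) = P(A|B) × P(B)
= 9/25 × 6/25
= 54/625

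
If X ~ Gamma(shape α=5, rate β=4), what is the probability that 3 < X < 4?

P(3 < X < 4) = ∫_{3}^{4} f(x) dx
where f(x) = \frac{128 x^{4} e^{- 4 x}}{3}
= \frac{-10675 + 3711 e^{4}}{3 e^{16}}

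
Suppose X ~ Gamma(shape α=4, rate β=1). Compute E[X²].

Using the identity E[X²] = Var(X) + (E[X])²:
E[X] = 4
Var(X) = 4
E[X²] = 4 + (4)²
= 20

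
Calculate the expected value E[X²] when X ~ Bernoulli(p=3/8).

Using the identity E[X²] = Var(X) + (E[X])²:
E[X] = \frac{3}{8}
Var(X) = \frac{15}{64}
E[X²] = \frac{15}{64} + (\frac{3}{8})²
= \frac{3}{8}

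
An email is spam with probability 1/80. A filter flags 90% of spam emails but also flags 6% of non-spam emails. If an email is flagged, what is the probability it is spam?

Let D = the rare event, + = positive/flagged.
P(D) = 1/80
P(+|D) = 90/100 = 9/10
P(+|D') = 6/100 = 3/50
P(+) = P(+|D)P(D) + P(+|D')P(D')
     = \frac{9}{10} × \frac{1}{80} + \frac{3}{50} × \frac{79}{80}
     = \frac{141}{2000}
P(D|+) = P(+|D)P(D)/P(+) = \frac{15}{94}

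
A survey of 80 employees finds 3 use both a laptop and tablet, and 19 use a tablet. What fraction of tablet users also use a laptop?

P(A ∩ B) = 3/80
P(B) = 19/80
P(A|B) = P(A ∩ B) / P(B) = (3/80) / (19/80) = 3/19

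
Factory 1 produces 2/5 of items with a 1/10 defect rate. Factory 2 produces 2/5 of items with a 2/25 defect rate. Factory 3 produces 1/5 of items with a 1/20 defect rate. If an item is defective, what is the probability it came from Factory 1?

Using Bayes' theorem:
P(F1) = 2/5, P(D|F1) = 1/10
P(F2) = 2/5, P(D|F2) = 2/25
P(F3) = 1/5, P(D|F3) = 1/20
P(D) = P(D|F1)P(F1) + P(D|F2)P(F2) + P(D|F3)P(F3)
     = \frac{41}{500}
P(F1|D) = P(D|F1)P(F1) / P(D)
= \frac{20}{41}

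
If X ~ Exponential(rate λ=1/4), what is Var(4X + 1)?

For X ~ Exponential(rate λ=1/4):
Var(X) = 16
Var(4X + 1) = (4)² × Var(X) = 16 × 16 = 256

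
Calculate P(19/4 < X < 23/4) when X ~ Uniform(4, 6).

P(19/4 < X < 23/4) = ∫_{19/4}^{23/4} f(x) dx
where f(x) = \frac{1}{2}
= \frac{1}{2}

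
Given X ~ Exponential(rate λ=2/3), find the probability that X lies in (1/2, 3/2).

P(1/2 < X < 3/2) = ∫_{1/2}^{3/2} f(x) dx
where f(x) = \frac{2 e^{- \frac{2 x}{3}}}{3}
= - \frac{1}{e} + e^{- \frac{1}{3}}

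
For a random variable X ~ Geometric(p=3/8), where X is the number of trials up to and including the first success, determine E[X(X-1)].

E[X(X-1)] = E[X² - X] = E[X²] - E[X]
E[X] = \frac{8}{3}
E[X²] = Var(X) + (E[X])² = \frac{40}{9} + (\frac{8}{3})² = \frac{104}{9}
E[X(X-1)] = \frac{104}{9} - \frac{8}{3} = \frac{80}{9}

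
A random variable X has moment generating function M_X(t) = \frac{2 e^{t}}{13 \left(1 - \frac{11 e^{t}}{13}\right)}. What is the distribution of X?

The MGF M(t) = \frac{2 e^{t}}{13 \left(1 - \frac{11 e^{t}}{13}\right)} is the standard form for the Geometric distribution.
Comparing with the known MGF formula identifies: Geometric(p=2/13), X = trial number of first success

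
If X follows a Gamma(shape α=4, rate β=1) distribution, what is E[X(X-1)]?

E[X(X-1)] = E[X² - X] = E[X²] - E[X]
E[X] = 4
E[X²] = Var(X) + (E[X])² = 4 + (4)² = 20
E[X(X-1)] = 20 - 4 = 16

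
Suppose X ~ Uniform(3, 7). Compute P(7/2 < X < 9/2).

P(7/2 < X < 9/2) = ∫_{7/2}^{9/2} f(x) dx
where f(x) = \frac{1}{4}
= \frac{1}{4}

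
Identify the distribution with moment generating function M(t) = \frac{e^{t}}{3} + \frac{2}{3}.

The MGF M(t) = \frac{e^{t}}{3} + \frac{2}{3} is the standard form for the Bernoulli distribution.
Comparing with the known MGF formula identifies: Bernoulli(p=1/3)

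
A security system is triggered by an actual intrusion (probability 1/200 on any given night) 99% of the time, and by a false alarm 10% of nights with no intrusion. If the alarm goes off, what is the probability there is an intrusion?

Let D = the rare event, + = positive/flagged.
P(D) = 1/200
P(+|D) = 99/100
P(+|D') = 10/100 = 1/10
P(+) = P(+|D)P(D) + P(+|D')P(D')
     = \frac{99}{100} × \frac{1}{200} + \frac{1}{10} × \frac{199}{200}
     = \frac{2089}{20000}
P(D|+) = P(+|D)P(D)/P(+) = \frac{99}{2089}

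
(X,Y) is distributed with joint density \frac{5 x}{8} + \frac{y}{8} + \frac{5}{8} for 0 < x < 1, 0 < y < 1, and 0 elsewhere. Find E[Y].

E[Y] = ∫_0^1 ∫_0^1 y × f(x,y) dx dy
= \frac{49}{96}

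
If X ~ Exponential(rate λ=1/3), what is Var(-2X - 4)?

For X ~ Exponential(rate λ=1/3):
Var(X) = 9
Var(-2X - 4) = (-2)² × Var(X) = 4 × 9 = 36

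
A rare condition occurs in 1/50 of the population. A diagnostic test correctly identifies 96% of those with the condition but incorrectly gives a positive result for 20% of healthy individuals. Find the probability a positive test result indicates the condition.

Let D = the rare event, + = positive/flagged.
P(D) = 1/50
P(+|D) = 96/100 = 24/25
P(+|D') = 20/100 = 1/5
P(+) = P(+|D)P(D) + P(+|D')P(D')
     = \frac{24}{25} × \frac{1}{50} + \frac{1}{5} × \frac{49}{50}
     = \frac{269}{1250}
P(D|+) = P(+|D)P(D)/P(+) = \frac{24}{269}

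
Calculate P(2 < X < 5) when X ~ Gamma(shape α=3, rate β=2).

P(2 < X < 5) = ∫_{2}^{5} f(x) dx
where f(x) = 4 x^{2} e^{- 2 x}
= \frac{-61 + 13 e^{6}}{e^{10}}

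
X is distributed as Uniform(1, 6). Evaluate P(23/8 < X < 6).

P(23/8 < X < 6) = ∫_{23/8}^{6} f(x) dx
where f(x) = \frac{1}{5}
= \frac{5}{8}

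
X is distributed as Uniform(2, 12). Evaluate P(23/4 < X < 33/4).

P(23/4 < X < 33/4) = ∫_{23/4}^{33/4} f(x) dx
where f(x) = \frac{1}{10}
= \frac{1}{4}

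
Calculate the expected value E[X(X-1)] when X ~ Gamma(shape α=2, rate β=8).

E[X(X-1)] = E[X² - X] = E[X²] - E[X]
E[X] = \frac{1}{4}
E[X²] = Var(X) + (E[X])² = \frac{1}{32} + (\frac{1}{4})² = \frac{3}{32}
E[X(X-1)] = \frac{3}{32} - \frac{1}{4} = - \frac{5}{32}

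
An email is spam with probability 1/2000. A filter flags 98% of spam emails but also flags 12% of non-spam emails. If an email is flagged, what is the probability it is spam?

Let D = the rare event, + = positive/flagged.
P(D) = 1/2000
P(+|D) = 98/100 = 49/50
P(+|D') = 12/100 = 3/25
P(+) = P(+|D)P(D) + P(+|D')P(D')
     = \frac{49}{50} × \frac{1}{2000} + \frac{3}{25} × \frac{1999}{2000}
     = \frac{12043}{100000}
P(D|+) = P(+|D)P(D)/P(+) = \frac{49}{12043}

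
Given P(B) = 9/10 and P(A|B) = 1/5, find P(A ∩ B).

By definition, P(A|B) = P(A ∩ B) / P(B)
So P(A ∩ B) = P(A|B) × P(B)
= 1/5 × 9/10
= 9/50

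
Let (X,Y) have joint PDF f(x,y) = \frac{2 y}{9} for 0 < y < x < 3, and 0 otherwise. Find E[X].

f_X(x) = ∫_0^x \frac{2 y}{9} dy = \frac{x^{2}}{9}
E[X] = ∫_0^3 x × (\frac{x^{2}}{9}) dx = \frac{9}{4}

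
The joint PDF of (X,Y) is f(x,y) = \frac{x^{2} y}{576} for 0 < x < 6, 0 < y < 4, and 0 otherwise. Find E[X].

f_X(x) = ∫_0^4 \frac{x^{2} y}{576} dy = \frac{x^{2}}{72}
E[X] = ∫_0^6 x × (\frac{x^{2}}{72}) dx = \frac{9}{2}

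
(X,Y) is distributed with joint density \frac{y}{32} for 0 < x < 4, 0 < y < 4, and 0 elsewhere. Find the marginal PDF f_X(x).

f_X(x) = ∫_0^4 f(x,y) dy
= ∫_0^4 \frac{y}{32} dy
= \frac{1}{4} for 0 < x < 4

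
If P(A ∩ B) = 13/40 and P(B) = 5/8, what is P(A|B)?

P(A|B) = P(A ∩ B) / P(B)
= (13/40) / (5/8)
= 13/25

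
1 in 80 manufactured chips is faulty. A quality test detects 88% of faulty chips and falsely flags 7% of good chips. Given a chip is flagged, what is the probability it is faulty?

Let D = the rare event, + = positive/flagged.
P(D) = 1/80
P(+|D) = 88/100 = 22/25
P(+|D') = 7/100
P(+) = P(+|D)P(D) + P(+|D')P(D')
     = \frac{22}{25} × \frac{1}{80} + \frac{7}{100} × \frac{79}{80}
     = \frac{641}{8000}
P(D|+) = P(+|D)P(D)/P(+) = \frac{88}{641}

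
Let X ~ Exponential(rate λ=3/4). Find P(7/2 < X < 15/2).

P(7/2 < X < 15/2) = ∫_{7/2}^{15/2} f(x) dx
where f(x) = \frac{3 e^{- \frac{3 x}{4}}}{4}
= - \frac{1 - e^{3}}{e^{\frac{45}{8}}}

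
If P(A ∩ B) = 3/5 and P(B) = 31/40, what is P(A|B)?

P(A|B) = P(A ∩ B) / P(B)
= (3/5) / (31/40)
= 24/31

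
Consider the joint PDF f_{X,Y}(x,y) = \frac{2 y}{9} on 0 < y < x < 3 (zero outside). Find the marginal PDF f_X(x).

f_X(x) = ∫_0^x \frac{2 y}{9} dy = \frac{x^{2}}{9}
for 0 < x < 3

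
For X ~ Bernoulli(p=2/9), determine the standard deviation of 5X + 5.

For X ~ Bernoulli(p=2/9):
Var(X) = \frac{14}{81}
SD(X) = √(Var(X)) = √(\frac{14}{81}) = \frac{\sqrt{14}}{9}
SD(5X + 5) = |5| × SD(X) = 5 × \frac{\sqrt{14}}{9} = \frac{5 \sqrt{14}}{9}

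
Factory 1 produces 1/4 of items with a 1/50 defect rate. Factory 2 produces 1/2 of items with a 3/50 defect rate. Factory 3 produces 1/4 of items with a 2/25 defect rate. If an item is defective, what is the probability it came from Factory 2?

Using Bayes' theorem:
P(F1) = 1/4, P(D|F1) = 1/50
P(F2) = 1/2, P(D|F2) = 3/50
P(F3) = 1/4, P(D|F3) = 2/25
P(D) = P(D|F1)P(F1) + P(D|F2)P(F2) + P(D|F3)P(F3)
     = \frac{11}{200}
P(F2|D) = P(D|F2)P(F2) / P(D)
= \frac{6}{11}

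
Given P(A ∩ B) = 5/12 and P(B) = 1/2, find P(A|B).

P(A|B) = P(A ∩ B) / P(B)
= (5/12) / (1/2)
= 5/6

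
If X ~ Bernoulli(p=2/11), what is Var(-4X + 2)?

For X ~ Bernoulli(p=2/11):
Var(X) = \frac{18}{121}
Var(-4X + 2) = (-4)² × Var(X) = 16 × \frac{18}{121} = \frac{288}{121}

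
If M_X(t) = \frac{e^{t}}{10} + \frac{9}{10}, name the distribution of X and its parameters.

The MGF M(t) = \frac{e^{t}}{10} + \frac{9}{10} is the standard form for the Bernoulli distribution.
Comparing with the known MGF formula identifies: Bernoulli(p=1/10)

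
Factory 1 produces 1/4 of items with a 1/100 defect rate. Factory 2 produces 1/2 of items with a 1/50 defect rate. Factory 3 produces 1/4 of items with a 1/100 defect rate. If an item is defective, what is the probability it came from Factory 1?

Using Bayes' theorem:
P(F1) = 1/4, P(D|F1) = 1/100
P(F2) = 1/2, P(D|F2) = 1/50
P(F3) = 1/4, P(D|F3) = 1/100
P(D) = P(D|F1)P(F1) + P(D|F2)P(F2) + P(D|F3)P(F3)
     = \frac{3}{200}
P(F1|D) = P(D|F1)P(F1) / P(D)
= \frac{1}{6}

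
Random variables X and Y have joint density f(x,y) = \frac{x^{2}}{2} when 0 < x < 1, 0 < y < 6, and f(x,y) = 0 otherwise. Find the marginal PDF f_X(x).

f_X(x) = ∫_0^6 f(x,y) dy
= ∫_0^6 \frac{x^{2}}{2} dy
= 3 x^{2} for 0 < x < 1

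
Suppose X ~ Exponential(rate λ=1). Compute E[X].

For X ~ Exponential(rate λ=1), the expected value is:
E[X] = 1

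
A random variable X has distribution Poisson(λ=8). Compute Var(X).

For X ~ Poisson(λ=8):
Var(X) = 8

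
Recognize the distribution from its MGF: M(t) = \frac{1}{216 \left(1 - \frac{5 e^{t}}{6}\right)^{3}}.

The MGF M(t) = \frac{1}{216 \left(1 - \frac{5 e^{t}}{6}\right)^{3}} is the standard form for the NegativeBinomial distribution.
Comparing with the known MGF formula identifies: NegBin(r=3, p=1/6), X = failures before r-th success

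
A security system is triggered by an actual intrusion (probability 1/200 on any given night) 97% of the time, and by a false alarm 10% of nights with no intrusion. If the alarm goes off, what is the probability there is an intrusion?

Let D = the rare event, + = positive/flagged.
P(D) = 1/200
P(+|D) = 97/100
P(+|D') = 10/100 = 1/10
P(+) = P(+|D)P(D) + P(+|D')P(D')
     = \frac{97}{100} × \frac{1}{200} + \frac{1}{10} × \frac{199}{200}
     = \frac{2087}{20000}
P(D|+) = P(+|D)P(D)/P(+) = \frac{97}{2087}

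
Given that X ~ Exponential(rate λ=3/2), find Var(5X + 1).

For X ~ Exponential(rate λ=3/2):
Var(X) = \frac{4}{9}
Var(5X + 1) = (5)² × Var(X) = 25 × \frac{4}{9} = \frac{100}{9}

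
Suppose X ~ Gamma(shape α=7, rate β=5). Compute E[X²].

Using the identity E[X²] = Var(X) + (E[X])²:
E[X] = \frac{7}{5}
Var(X) = \frac{7}{25}
E[X²] = \frac{7}{25} + (\frac{7}{5})²
= \frac{56}{25}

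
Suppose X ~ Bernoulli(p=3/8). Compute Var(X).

For X ~ Bernoulli(p=3/8):
Var(X) = \frac{15}{64}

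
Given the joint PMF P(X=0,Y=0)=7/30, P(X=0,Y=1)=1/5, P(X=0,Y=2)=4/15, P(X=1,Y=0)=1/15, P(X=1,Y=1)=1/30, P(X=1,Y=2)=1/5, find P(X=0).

P(X=0) = P(X=0,Y=0) + P(X=0,Y=1) + P(X=0,Y=2)
= 7/30 + 1/5 + 4/15
= 7/10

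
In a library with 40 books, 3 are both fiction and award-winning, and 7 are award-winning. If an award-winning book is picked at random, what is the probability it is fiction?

P(A ∩ B) = 3/40
P(B) = 7/40
P(A|B) = P(A ∩ B) / P(B) = (3/40) / (7/40) = 3/7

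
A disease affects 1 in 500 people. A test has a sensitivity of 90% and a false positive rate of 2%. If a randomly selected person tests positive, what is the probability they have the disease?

Let D = the rare event, + = positive/flagged.
P(D) = 1/500
P(+|D) = 90/100 = 9/10
P(+|D') = 2/100 = 1/50
P(+) = P(+|D)P(D) + P(+|D')P(D')
     = \frac{9}{10} × \frac{1}{500} + \frac{1}{50} × \frac{499}{500}
     = \frac{68}{3125}
P(D|+) = P(+|D)P(D)/P(+) = \frac{45}{544}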